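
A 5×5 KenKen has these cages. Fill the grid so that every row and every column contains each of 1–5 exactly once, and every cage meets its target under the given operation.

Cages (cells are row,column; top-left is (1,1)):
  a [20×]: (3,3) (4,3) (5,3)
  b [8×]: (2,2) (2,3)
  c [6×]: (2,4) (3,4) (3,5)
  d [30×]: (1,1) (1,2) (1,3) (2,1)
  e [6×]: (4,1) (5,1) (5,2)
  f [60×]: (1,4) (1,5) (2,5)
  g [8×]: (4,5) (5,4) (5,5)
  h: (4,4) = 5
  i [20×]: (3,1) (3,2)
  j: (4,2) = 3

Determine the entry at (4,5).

Cage j is a single given cell, so (4,2) = 3.
Cage h is given, so (4,4) = 5.
The 3 cells of cage e must have product 6, which forces (5,1) = 3.
The 4 cells of cage d must have product 30; hence (1,3) = 3.
Row 1 now contains 3, leaving (1,4) = 4.
4 is placed in row 1; hence (1,5) = 5.
The 4 cells of cage d must have product 30, leaving (2,1) = 5.
Cage f has product 60; hence (2,5) = 3.
5 is placed in column 1, so (3,1) = 4.
Row 3 now contains 4, so (3,2) = 5.
Row 3 already has 5, so (3,3) = 1.
1 is placed in row 3, so (3,5) = 2.
1 is placed in column 3, which forces (4,3) = 4.
Row 4 already has 4, leaving (4,5) = 1.
Column 3 now contains 4, so (5,3) = 5.
Column 5 now contains 1, so (5,5) = 4.
Cage b's pair has product 8, leaving (2,2) = 4.
Column 3 now contains 4, so (2,3) = 2.
Cage c has product 6; hence (2,4) = 1.
Row 3 already has 2, which forces (3,4) = 3.
Row 4 already has 1, which forces (4,1) = 2.
Cage e needs product 6, so (5,2) = 1.
Cage g needs product 8, so (5,4) = 2.
Column 1 now contains 2, which forces (1,1) = 1.
Column 2 now contains 1, leaving (1,2) = 2.
Filled in: 1 2 3 4 5 / 5 4 2 1 3 / 4 5 1 3 2 / 2 3 4 5 1 / 3 1 5 2 4.

1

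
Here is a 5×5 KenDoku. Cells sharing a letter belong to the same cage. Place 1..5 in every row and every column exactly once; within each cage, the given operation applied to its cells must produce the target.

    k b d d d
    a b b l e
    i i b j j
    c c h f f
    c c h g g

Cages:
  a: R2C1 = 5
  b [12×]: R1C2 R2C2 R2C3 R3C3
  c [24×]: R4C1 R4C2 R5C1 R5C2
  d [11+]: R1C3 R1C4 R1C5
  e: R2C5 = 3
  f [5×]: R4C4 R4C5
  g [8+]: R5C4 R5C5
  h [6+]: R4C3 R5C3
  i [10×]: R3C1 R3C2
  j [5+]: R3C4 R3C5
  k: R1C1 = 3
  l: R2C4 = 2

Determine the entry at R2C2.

4

Cage k is given; hence R1C1 = 3.
A is a freebie, so R2C1 = 5.
Cage l is given, leaving R2C4 = 2.
Cage e is given, leaving R2C5 = 3.
Column 1 already has 5, which forces R3C1 = 2.
Row 3 now contains 2; hence R3C2 = 5.
Column 5 now contains 3, so R5C5 = 5.
The 4 cells of cage b must have product 12, which forces R1C2 = 1.
Cage b has product 12, leaving R2C2 = 4.
Cage b has product 12, which forces R2C3 = 1.
Cage b needs product 12, so R3C3 = 3.
Cage f needs two cells with product 5; hence R4C4 = 5.
Column 5 now contains 5, which forces R4C5 = 1.
Row 5 now contains 5, which forces R5C4 = 3.
Cage d needs sum 11, so R1C3 = 5.
Column 4 already has 5, leaving R1C4 = 4.
The 3 cells of cage d must have sum 11, which forces R1C5 = 2.
Cage j's pair has sum 5, so R3C4 = 1.
Column 5 already has 1, leaving R3C5 = 4.
Row 4 now contains 1; hence R4C1 = 4.
The 4 cells of cage c must have product 24, which forces R4C2 = 3.
4 is placed in row 4, which forces R4C3 = 2.
The 4 cells of cage c must have product 24; hence R5C1 = 1.
Row 5 now contains 3, which forces R5C2 = 2.
Column 3 now contains 2; hence R5C3 = 4.
Filled in: 3 1 5 4 2 / 5 4 1 2 3 / 2 5 3 1 4 / 4 3 2 5 1 / 1 2 4 3 5.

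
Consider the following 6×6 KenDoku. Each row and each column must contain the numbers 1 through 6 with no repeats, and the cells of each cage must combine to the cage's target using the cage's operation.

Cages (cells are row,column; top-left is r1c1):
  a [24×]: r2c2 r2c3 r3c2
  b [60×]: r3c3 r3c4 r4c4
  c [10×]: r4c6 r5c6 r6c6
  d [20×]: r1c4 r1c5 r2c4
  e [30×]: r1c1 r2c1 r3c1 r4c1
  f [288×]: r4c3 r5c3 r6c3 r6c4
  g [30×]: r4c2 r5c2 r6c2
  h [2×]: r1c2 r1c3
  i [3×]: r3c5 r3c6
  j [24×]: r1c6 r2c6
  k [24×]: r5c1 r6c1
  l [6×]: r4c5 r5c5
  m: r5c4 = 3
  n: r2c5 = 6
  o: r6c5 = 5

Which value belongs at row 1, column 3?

1

Cage n is a single given cell, leaving r2c5 = 6.
6 is placed in row 2, which forces r2c6 = 4.
Cage m is a single given cell; hence r5c4 = 3.
O is a freebie, leaving r6c5 = 5.
4 is placed in column 6, leaving r1c6 = 6.
The 3 cells of cage a must have product 24, which forces r3c2 = 4.
The two cells of cage l must have product 6, which forces r4c5 = 3.
The two cells of cage l must have product 6, which forces r5c5 = 2.
3 is placed in column 5, leaving r3c5 = 1.
Cage i needs two cells with product 3; hence r3c6 = 3.
Column 5 already has 1, leaving r1c5 = 4.
Row 1 needs a 3, and only r1c1 is open for it.
Row 1 needs a 5, and only r1c4 is open for it.
Column 4 now contains 5, which forces r2c4 = 1.
Cage b needs product 60, so r3c3 = 5.
Cage e has product 30; hence r2c1 = 5.
5 is placed in row 3; hence r3c1 = 2.
Row 3 now contains 2; hence r3c4 = 6.
The 4 cells of cage e must have product 30, leaving r4c1 = 1.
6 is placed in column 4, which forces r4c4 = 2.
2 is placed in row 4, leaving r4c6 = 5.
Column 6 now contains 5, so r5c6 = 1.
6 is placed in column 4; hence r6c4 = 4.
Column 6 now contains 1, which forces r6c6 = 2.
Row 4 already has 5, which forces r4c2 = 6.
Row 4 now contains 6, so r4c3 = 4.
The two cells of cage k must have product 24, so r5c1 = 4.
Cage g has product 30, so r5c2 = 5.
4 is placed in column 3, leaving r5c3 = 6.
Row 6 now contains 4, so r6c1 = 6.
Cage g needs product 30; hence r6c2 = 1.
2 is placed in row 6, so r6c3 = 3.
Column 2 now contains 1; hence r1c2 = 2.
Cage h's pair has product 2; hence r1c3 = 1.
The 3 cells of cage a must have product 24, so r2c2 = 3.
Column 3 already has 3; hence r2c3 = 2.
The full grid is 3 2 1 5 4 6 / 5 3 2 1 6 4 / 2 4 5 6 1 3 / 1 6 4 2 3 5 / 4 5 6 3 2 1 / 6 1 3 4 5 2.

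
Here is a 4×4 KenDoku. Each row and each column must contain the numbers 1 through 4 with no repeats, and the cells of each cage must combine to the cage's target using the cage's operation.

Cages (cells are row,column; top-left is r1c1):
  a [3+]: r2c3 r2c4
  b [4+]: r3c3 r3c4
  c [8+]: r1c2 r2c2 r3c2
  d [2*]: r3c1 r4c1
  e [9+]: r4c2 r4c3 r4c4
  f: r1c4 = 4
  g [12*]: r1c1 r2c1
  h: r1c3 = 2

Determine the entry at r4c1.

Cage h is given; hence r1c3 = 2.
Cage f is a single given cell, so r1c4 = 4.
2 is placed in column 3; hence r2c3 = 1.
1 is placed in row 2, which forces r2c4 = 2.
1 is placed in column 3, leaving r3c3 = 3.
Row 3 already has 3, which forces r3c4 = 1.
Column 3 already has 3, so r4c3 = 4.
Column 4 now contains 2, so r4c4 = 3.
Row 1 now contains 4, which forces r1c1 = 3.
Cage c has sum 8, so r1c2 = 1.
Cage g needs two cells with product 12, leaving r2c1 = 4.
Cage c has sum 8, so r2c2 = 3.
Row 3 already has 1; hence r3c1 = 2.
Row 3 already has 1, which forces r3c2 = 4.
Cage d needs two cells with product 2, leaving r4c1 = 1.
Row 4 already has 3, which forces r4c2 = 2.
Completed grid: 3 1 2 4 / 4 3 1 2 / 2 4 3 1 / 1 2 4 3.

1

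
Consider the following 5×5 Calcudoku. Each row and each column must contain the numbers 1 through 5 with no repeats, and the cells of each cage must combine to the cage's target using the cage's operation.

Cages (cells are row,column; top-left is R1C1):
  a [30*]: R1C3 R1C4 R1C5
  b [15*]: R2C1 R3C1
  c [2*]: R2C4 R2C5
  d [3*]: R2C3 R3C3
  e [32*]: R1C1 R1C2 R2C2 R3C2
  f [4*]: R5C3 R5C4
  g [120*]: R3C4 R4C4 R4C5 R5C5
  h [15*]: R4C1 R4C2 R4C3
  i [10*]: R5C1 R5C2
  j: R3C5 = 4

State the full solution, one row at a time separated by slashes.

4 1 2 3 5 / 5 4 3 2 1 / 3 2 1 5 4 / 1 3 5 4 2 / 2 5 4 1 3

The 4 cells of cage e must have product 32, so R1C1 = 4.
J is a freebie; hence R3C5 = 4.
Cage e needs product 32; hence R2C2 = 4.
Cage g has product 120, leaving R4C4 = 4.
Column 4 already has 4, which forces R5C4 = 1.
Column 4 already has 1, leaving R2C4 = 2.
Cage c needs two cells with product 2, leaving R2C5 = 1.
1 is placed in row 5, leaving R5C3 = 4.
Row 2 already has 1, which forces R2C3 = 3.
Cage d's pair has product 3, so R3C3 = 1.
1 is placed in column 3, so R4C3 = 5.
Cage e needs product 32, so R1C2 = 1.
Column 3 now contains 5, so R1C3 = 2.
Row 2 now contains 3, which forces R2C1 = 5.
Cage b's pair has product 15; hence R3C1 = 3.
Row 3 already has 1, so R3C2 = 2.
Row 3 now contains 3, leaving R3C4 = 5.
Column 1 already has 3; hence R4C1 = 1.
Column 2 already has 1, which forces R4C2 = 3.
3 is placed in row 4, so R4C5 = 2.
Column 1 already has 5, leaving R5C1 = 2.
Column 2 now contains 2, which forces R5C2 = 5.
Row 5 now contains 5; hence R5C5 = 3.
5 is placed in column 4, so R1C4 = 3.
3 is placed in column 5; hence R1C5 = 5.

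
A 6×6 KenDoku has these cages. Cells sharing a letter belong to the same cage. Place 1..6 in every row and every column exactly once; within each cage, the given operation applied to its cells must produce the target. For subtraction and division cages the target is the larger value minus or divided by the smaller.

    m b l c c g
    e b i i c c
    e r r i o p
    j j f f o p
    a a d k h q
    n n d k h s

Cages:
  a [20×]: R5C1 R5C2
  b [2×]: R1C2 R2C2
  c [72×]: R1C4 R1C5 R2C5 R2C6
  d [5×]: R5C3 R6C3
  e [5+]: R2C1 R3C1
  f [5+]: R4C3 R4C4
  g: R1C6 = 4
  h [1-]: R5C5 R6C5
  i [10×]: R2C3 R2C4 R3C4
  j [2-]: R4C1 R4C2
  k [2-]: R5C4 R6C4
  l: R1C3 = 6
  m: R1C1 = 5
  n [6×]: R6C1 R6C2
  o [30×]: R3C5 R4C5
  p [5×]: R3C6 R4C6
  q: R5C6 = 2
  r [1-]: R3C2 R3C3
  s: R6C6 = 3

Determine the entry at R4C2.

Cage m is a single given cell; hence R1C1 = 5.
L is a freebie; hence R1C3 = 6.
Cage g is a single given cell, leaving R1C6 = 4.
5 is placed in column 1, leaving R5C1 = 4.
Row 5 already has 4, which forces R5C2 = 5.
Row 5 already has 5, leaving R5C3 = 1.
Cage q is given, so R5C6 = 2.
Column 3 now contains 1, which forces R6C3 = 5.
Cage s is given, which forces R6C6 = 3.
Column 3 already has 5, so R2C3 = 2.
Row 2 now contains 2, which forces R2C5 = 4.
Cage c needs product 72, so R2C6 = 6.
The two cells of cage h must have difference 1, so R5C5 = 3.
4 is placed in column 5, leaving R6C5 = 2.
The two cells of cage b must have product 2, leaving R1C2 = 2.
Cage c needs product 72, leaving R1C4 = 3.
3 is placed in column 5; hence R1C5 = 1.
Row 2 now contains 2, so R2C1 = 3.
Row 2 now contains 2, leaving R2C2 = 1.
Row 2 now contains 1; hence R2C4 = 5.
The two cells of cage e must have sum 5, leaving R3C1 = 2.
5 is placed in column 4, which forces R3C4 = 1.
Row 3 already has 1, so R3C6 = 5.
1 is placed in column 4; hence R4C4 = 2.
Column 6 now contains 5, which forces R4C6 = 1.
Row 5 now contains 3, leaving R5C4 = 6.
1 is placed in column 2; hence R6C2 = 6.
Cage k's pair has difference 2, so R6C4 = 4.
Row 3 now contains 5; hence R3C5 = 6.
Row 4 now contains 1; hence R4C1 = 6.
Cage j needs two cells with difference 2, leaving R4C2 = 4.
Cage f needs two cells with sum 5; hence R4C3 = 3.
Cage o needs two cells with product 30; hence R4C5 = 5.
Row 6 now contains 6; hence R6C1 = 1.
Column 2 now contains 4; hence R3C2 = 3.
Column 3 already has 3, which forces R3C3 = 4.
The full grid is 5 2 6 3 1 4 / 3 1 2 5 4 6 / 2 3 4 1 6 5 / 6 4 3 2 5 1 / 4 5 1 6 3 2 / 1 6 5 4 2 3.

4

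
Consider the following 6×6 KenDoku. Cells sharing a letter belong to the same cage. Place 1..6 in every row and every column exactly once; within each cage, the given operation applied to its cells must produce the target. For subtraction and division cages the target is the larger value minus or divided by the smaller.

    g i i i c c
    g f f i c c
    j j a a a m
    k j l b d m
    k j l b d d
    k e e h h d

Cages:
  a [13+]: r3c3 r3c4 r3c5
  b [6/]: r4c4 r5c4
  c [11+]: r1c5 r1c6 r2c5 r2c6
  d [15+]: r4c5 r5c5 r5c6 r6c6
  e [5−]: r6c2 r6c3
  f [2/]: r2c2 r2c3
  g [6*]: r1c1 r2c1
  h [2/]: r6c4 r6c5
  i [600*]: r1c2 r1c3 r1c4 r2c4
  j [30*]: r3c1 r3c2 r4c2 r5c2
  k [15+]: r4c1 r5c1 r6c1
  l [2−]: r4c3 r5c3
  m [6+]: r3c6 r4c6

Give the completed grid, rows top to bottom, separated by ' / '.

2 6 5 4 3 1 / 3 4 2 5 1 6 / 1 5 4 3 6 2 / 6 2 3 1 5 4 / 4 3 1 6 2 5 / 5 1 6 2 4 3

The 4 cells of cage i must have product 600, so r2c4 = 5.
The only place for 3 in row 6 is r6c6.
Row 6 needs a 5, and only r6c1 is open for it.
The only place for 3 in column 4 is r3c4.
Column 4 needs a 2, and only r6c4 is open for it.
2 is placed in row 6; hence r6c5 = 4.
The 3 cells of cage a must have sum 13, which forces r3c3 = 4.
4 is placed in column 5, so r3c5 = 6.
The only place for 2 in row 4 is r4c2.
Cage j needs product 30; hence r3c1 = 1.
Cage j needs product 30, so r3c2 = 5.
5 is placed in row 3, leaving r3c6 = 2.
Cage j needs product 30, so r5c2 = 3.
Cage i needs product 600, which forces r1c3 = 5.
Cage l needs two cells with difference 2; hence r4c3 = 3.
Cage m's pair has sum 6, leaving r4c6 = 4.
Column 3 now contains 5, so r5c3 = 1.
Row 5 now contains 1, so r5c4 = 6.
6 is placed in row 5, which forces r5c6 = 5.
Column 3 already has 1; hence r6c3 = 6.
Cage i needs product 600, so r1c2 = 6.
Column 4 now contains 6, so r1c4 = 4.
6 is placed in row 1, leaving r1c6 = 1.
Column 3 already has 3, so r2c3 = 2.
Column 6 now contains 1, leaving r2c6 = 6.
Row 4 now contains 4; hence r4c1 = 6.
Column 4 now contains 6, leaving r4c4 = 1.
Cage d has sum 15, which forces r4c5 = 5.
6 is placed in row 5, so r5c1 = 4.
Row 5 now contains 5, which forces r5c5 = 2.
6 is placed in row 6, which forces r6c2 = 1.
Cage g needs two cells with product 6, so r1c1 = 2.
Row 1 already has 1; hence r1c5 = 3.
2 is placed in row 2, so r2c1 = 3.
1 is placed in column 2, which forces r2c2 = 4.
The 4 cells of cage c must have sum 11, so r2c5 = 1.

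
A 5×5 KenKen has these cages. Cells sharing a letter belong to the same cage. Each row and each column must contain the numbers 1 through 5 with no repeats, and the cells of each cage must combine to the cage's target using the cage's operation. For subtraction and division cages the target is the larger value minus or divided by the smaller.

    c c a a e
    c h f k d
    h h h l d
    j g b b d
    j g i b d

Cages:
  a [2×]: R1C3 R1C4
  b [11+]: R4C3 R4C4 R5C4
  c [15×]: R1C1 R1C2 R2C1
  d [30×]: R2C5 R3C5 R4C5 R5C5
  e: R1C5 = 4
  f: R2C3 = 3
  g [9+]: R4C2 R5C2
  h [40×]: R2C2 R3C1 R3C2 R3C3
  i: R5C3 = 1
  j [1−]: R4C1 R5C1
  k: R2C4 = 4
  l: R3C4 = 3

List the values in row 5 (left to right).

E is a freebie; hence R1C5 = 4.
Cage f is a single given cell; hence R2C3 = 3.
Cage k is given, which forces R2C4 = 4.
Cage l is given, so R3C4 = 3.
Cage i is given; hence R5C3 = 1.
Column 3 now contains 1; hence R1C3 = 2.
The two cells of cage a must have product 2, leaving R1C4 = 1.
Cage c needs product 15, so R2C1 = 1.
Cage b needs sum 11, leaving R4C3 = 4.
The 4 cells of cage h must have product 40; hence R2C2 = 2.
2 is placed in row 2; hence R2C5 = 5.
Cage h has product 40, leaving R3C1 = 4.
Cage h needs product 40, so R3C2 = 1.
4 is placed in column 3, so R3C3 = 5.
Row 3 already has 1, leaving R3C5 = 2.
Row 4 now contains 4, which forces R4C2 = 5.
Row 4 now contains 5; hence R4C4 = 2.
The two cells of cage g must have sum 9, so R5C2 = 4.
Column 4 now contains 2, so R5C4 = 5.
Column 5 already has 2, leaving R5C5 = 3.
The 3 cells of cage c must have product 15, so R1C1 = 5.
Column 2 now contains 5; hence R1C2 = 3.
2 is placed in row 4; hence R4C1 = 3.
Column 5 already has 3, leaving R4C5 = 1.
Row 5 already has 3, so R5C1 = 2.
Filled in: 5 3 2 1 4 / 1 2 3 4 5 / 4 1 5 3 2 / 3 5 4 2 1 / 2 4 1 5 3.

2 4 1 5 3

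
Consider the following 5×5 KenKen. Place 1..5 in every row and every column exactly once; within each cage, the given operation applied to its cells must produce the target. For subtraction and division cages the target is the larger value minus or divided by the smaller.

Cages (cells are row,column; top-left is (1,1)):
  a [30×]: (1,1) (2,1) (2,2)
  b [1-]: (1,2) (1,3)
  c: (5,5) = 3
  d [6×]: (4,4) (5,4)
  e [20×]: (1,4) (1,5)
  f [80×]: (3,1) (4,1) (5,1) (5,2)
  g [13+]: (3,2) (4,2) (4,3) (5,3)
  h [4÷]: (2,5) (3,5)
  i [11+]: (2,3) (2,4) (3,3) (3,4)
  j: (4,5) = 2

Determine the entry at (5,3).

Cage j is given, leaving (4,5) = 2.
C is a freebie; hence (5,5) = 3.
2 is placed in row 4; hence (4,4) = 3.
Row 5 already has 3, which forces (5,4) = 2.
Row 5 now contains 2; hence (5,2) = 4.
Column 5 needs a 5, and only (1,5) is open for it.
Row 1 already has 5, leaving (1,4) = 4.
In column 3, 5 can only go at (5,3), so (5,3) = 5.
Row 5 already has 5; hence (5,1) = 1.
The 3 cells of cage a must have product 30, so (2,2) = 5.
Row 2 already has 5, leaving (2,4) = 1.
Row 2 already has 1, which forces (2,5) = 4.
Column 4 now contains 1, so (3,4) = 5.
Column 5 now contains 4, which forces (3,5) = 1.
Column 2 already has 5; hence (4,2) = 1.
Row 4 now contains 1, leaving (4,3) = 4.
Row 3 already has 5, so (3,1) = 4.
Cage g needs sum 13, so (3,2) = 3.
3 is placed in row 3, which forces (3,3) = 2.
Row 4 now contains 4, leaving (4,1) = 5.
Column 2 now contains 3, which forces (1,2) = 2.
2 is placed in column 3, leaving (2,3) = 3.
2 is placed in row 1, leaving (1,1) = 3.
Column 3 already has 3; hence (1,3) = 1.
Row 2 already has 3, so (2,1) = 2.
Filled in: 3 2 1 4 5 / 2 5 3 1 4 / 4 3 2 5 1 / 5 1 4 3 2 / 1 4 5 2 3.

5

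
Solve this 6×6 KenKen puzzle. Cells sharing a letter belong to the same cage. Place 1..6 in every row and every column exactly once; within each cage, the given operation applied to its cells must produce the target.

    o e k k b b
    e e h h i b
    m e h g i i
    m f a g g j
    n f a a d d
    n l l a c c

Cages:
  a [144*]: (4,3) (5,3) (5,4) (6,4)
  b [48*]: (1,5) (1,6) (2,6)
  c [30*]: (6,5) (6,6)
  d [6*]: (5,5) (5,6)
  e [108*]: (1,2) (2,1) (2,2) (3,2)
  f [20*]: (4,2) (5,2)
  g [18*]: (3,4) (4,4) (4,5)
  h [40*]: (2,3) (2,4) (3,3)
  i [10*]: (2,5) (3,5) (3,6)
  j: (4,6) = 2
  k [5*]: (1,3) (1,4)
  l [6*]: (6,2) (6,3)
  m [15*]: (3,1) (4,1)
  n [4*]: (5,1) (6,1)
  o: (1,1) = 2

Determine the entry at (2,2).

Cage o is a single given cell, leaving (1,1) = 2.
Cage j is given, leaving (4,6) = 2.
The 3 cells of cage b must have product 48, which forces (1,5) = 4.
Cage b needs product 48, so (1,6) = 3.
Cage b needs product 48; hence (2,6) = 4.
Cage h has product 40; hence (3,3) = 4.
In row 1, 6 can only go at (1,2), so (1,2) = 6.
The only place for 6 in row 2 is (2,1).
The only place for 3 in row 2 is (2,2).
Column 2 now contains 3, which forces (3,2) = 1.
1 is placed in row 3, leaving (3,6) = 5.
1 is placed in column 2; hence (6,2) = 2.
Column 6 already has 5, which forces (6,6) = 6.
The 3 cells of cage i must have product 10, which forces (2,5) = 1.
5 is placed in row 3, so (3,1) = 3.
3 is placed in row 3, which forces (3,4) = 6.
5 is placed in row 3; hence (3,5) = 2.
Cage m needs two cells with product 15; hence (4,1) = 5.
5 is placed in row 4, leaving (4,2) = 4.
Column 2 already has 4; hence (5,2) = 5.
Cage d's pair has product 6, which forces (5,5) = 6.
6 is placed in column 6; hence (5,6) = 1.
Row 6 already has 6, so (6,3) = 3.
Row 6 now contains 3; hence (6,4) = 4.
Row 6 already has 6; hence (6,5) = 5.
Column 3 already has 3; hence (4,3) = 6.
Cage g has product 18, so (4,4) = 1.
Column 5 now contains 6; hence (4,5) = 3.
Row 5 now contains 1, leaving (5,1) = 4.
Column 3 already has 3, so (5,3) = 2.
Cage a has product 144; hence (5,4) = 3.
Row 6 already has 4, which forces (6,1) = 1.
Cage k needs two cells with product 5, so (1,3) = 1.
Column 4 now contains 1, leaving (1,4) = 5.
2 is placed in column 3, which forces (2,3) = 5.
Cage h needs product 40, which forces (2,4) = 2.
The full grid is 2 6 1 5 4 3 / 6 3 5 2 1 4 / 3 1 4 6 2 5 / 5 4 6 1 3 2 / 4 5 2 3 6 1 / 1 2 3 4 5 6.

3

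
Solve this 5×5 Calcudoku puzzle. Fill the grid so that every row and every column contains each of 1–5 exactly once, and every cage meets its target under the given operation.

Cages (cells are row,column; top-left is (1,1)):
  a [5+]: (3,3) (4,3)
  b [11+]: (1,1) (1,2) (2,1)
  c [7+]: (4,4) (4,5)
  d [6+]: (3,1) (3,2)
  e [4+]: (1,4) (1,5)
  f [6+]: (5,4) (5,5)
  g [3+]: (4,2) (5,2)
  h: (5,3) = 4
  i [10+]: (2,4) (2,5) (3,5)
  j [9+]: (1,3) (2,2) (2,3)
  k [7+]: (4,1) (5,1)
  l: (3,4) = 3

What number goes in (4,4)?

2

L is a freebie; hence (3,4) = 3.
Cage h is given; hence (5,3) = 4.
Column 4 now contains 3, so (1,4) = 1.
Cage e needs two cells with sum 4; hence (1,5) = 3.
Cage a's pair has sum 5, which forces (3,3) = 2.
Cage a needs two cells with sum 5, leaving (4,3) = 3.
Column 4 already has 1, so (5,4) = 5.
Row 5 already has 5; hence (5,5) = 1.
2 is placed in column 3; hence (1,3) = 5.
Cage j has sum 9; hence (2,2) = 3.
The 3 cells of cage j must have sum 9, so (2,3) = 1.
Cage i needs sum 10, leaving (2,4) = 4.
Cage i has sum 10, which forces (2,5) = 2.
The 3 cells of cage i must have sum 10, so (3,5) = 4.
Cage g's pair has sum 3, leaving (4,2) = 1.
The two cells of cage c must have sum 7, leaving (4,4) = 2.
Cage c's pair has sum 7; hence (4,5) = 5.
1 is placed in row 5; hence (5,2) = 2.
Cage b has sum 11, so (1,1) = 2.
Column 2 now contains 2; hence (1,2) = 4.
Row 2 already has 2, leaving (2,1) = 5.
The two cells of cage d must have sum 6; hence (3,1) = 1.
1 is placed in column 2; hence (3,2) = 5.
Row 4 now contains 5; hence (4,1) = 4.
2 is placed in row 5, so (5,1) = 3.
Filled in: 2 4 5 1 3 / 5 3 1 4 2 / 1 5 2 3 4 / 4 1 3 2 5 / 3 2 4 5 1.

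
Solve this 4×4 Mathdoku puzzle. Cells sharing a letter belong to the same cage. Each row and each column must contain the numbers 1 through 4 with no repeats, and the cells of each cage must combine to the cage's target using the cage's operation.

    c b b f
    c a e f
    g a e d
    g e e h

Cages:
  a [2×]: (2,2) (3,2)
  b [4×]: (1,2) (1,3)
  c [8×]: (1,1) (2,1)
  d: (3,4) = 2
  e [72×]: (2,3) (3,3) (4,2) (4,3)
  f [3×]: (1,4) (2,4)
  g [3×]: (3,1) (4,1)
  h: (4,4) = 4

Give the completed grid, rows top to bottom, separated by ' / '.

Cage d is a single given cell; hence (3,4) = 2.
Cage e has product 72; hence (4,2) = 3.
Cage h is a single given cell, leaving (4,4) = 4.
Cage a needs two cells with product 2, so (2,2) = 2.
Cage g needs two cells with product 3; hence (3,1) = 3.
Row 3 now contains 2; hence (3,2) = 1.
3 is placed in row 3; hence (3,3) = 4.
Row 4 already has 3, leaving (4,1) = 1.
4 is placed in row 4, leaving (4,3) = 2.
Cage c's pair has product 8, which forces (1,1) = 2.
Column 2 now contains 1, so (1,2) = 4.
Column 3 now contains 4; hence (1,3) = 1.
1 is placed in row 1, leaving (1,4) = 3.
Row 2 now contains 2, which forces (2,1) = 4.
Column 3 now contains 4; hence (2,3) = 3.
Column 4 now contains 3, which forces (2,4) = 1.

2 4 1 3 / 4 2 3 1 / 3 1 4 2 / 1 3 2 4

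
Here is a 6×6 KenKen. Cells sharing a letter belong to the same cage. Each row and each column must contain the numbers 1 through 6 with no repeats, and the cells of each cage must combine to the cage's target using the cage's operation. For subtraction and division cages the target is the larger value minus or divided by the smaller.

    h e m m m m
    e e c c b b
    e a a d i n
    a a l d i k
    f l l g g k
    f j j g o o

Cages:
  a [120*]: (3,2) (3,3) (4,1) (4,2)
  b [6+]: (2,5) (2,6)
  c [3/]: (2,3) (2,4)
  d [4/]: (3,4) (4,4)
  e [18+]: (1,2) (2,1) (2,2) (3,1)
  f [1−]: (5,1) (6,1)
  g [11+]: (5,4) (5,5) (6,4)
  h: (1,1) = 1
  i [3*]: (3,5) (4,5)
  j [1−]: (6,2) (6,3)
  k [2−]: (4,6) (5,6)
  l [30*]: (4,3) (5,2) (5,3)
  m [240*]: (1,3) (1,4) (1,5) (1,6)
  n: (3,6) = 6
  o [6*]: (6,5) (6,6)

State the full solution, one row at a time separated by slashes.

1 3 4 6 5 2 / 5 6 1 3 2 4 / 4 5 2 1 3 6 / 6 2 5 4 1 3 / 3 1 6 2 4 5 / 2 4 3 5 6 1

H is a freebie, which forces (1,1) = 1.
Cage n is a single given cell; hence (3,6) = 6.
Row 1 needs a 3, and only (1,2) is open for it.
Row 2 needs a 3, and only (2,4) is open for it.
Cage c needs two cells with quotient 3, so (2,3) = 1.
The 3 cells of cage g must have sum 11, so (5,5) = 4.
Cage b's pair has sum 6, leaving (2,5) = 2.
Cage b's pair has sum 6; hence (2,6) = 4.
Column 5 already has 2; hence (6,5) = 6.
The 4 cells of cage m must have product 240; hence (1,3) = 4.
The 4 cells of cage m must have product 240; hence (1,4) = 6.
6 is placed in column 5; hence (1,5) = 5.
The 4 cells of cage m must have product 240, leaving (1,6) = 2.
The 4 cells of cage e must have sum 18; hence (3,1) = 4.
Row 3 already has 4, which forces (3,4) = 1.
1 is placed in row 3, leaving (3,5) = 3.
1 is placed in column 4, so (4,4) = 4.
Column 5 now contains 3, leaving (4,5) = 1.
Cage o needs two cells with product 6, which forces (6,6) = 1.
In row 5, 1 can only go at (5,2), so (5,2) = 1.
In row 4, 3 can only go at (4,6), so (4,6) = 3.
Column 6 now contains 3, so (5,6) = 5.
Cage l needs product 30; hence (4,3) = 5.
Row 5 now contains 5, so (5,3) = 6.
Row 5 now contains 5, so (5,4) = 2.
Column 3 already has 5, so (6,3) = 3.
Cage g has sum 11, which forces (6,4) = 5.
Cage a needs product 120, so (3,2) = 5.
Column 3 already has 5, so (3,3) = 2.
2 is placed in row 5, leaving (5,1) = 3.
Row 6 already has 5, which forces (6,1) = 2.
Row 6 already has 2, which forces (6,2) = 4.
Cage e needs sum 18, leaving (2,1) = 5.
Column 2 now contains 5, leaving (2,2) = 6.
Column 1 now contains 2, so (4,1) = 6.
Cage a has product 120, leaving (4,2) = 2.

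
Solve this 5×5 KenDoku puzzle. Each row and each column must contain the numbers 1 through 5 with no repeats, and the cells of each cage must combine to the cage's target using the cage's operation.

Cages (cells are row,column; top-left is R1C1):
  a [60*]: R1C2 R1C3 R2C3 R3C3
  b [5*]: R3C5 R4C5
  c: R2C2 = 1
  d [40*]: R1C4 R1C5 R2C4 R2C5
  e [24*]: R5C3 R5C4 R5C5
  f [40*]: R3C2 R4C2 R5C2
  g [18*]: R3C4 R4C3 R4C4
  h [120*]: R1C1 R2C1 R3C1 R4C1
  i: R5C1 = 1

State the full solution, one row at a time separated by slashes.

2 3 5 1 4 / 3 1 4 5 2 / 4 2 1 3 5 / 5 4 3 2 1 / 1 5 2 4 3

Cage c is a single given cell, leaving R2C2 = 1.
Cage g needs product 18, which forces R3C4 = 3.
Cage g needs product 18, so R4C3 = 3.
The 3 cells of cage g must have product 18; hence R4C4 = 2.
Cage i is given; hence R5C1 = 1.
2 is placed in column 4; hence R5C4 = 4.
The 4 cells of cage a must have product 60, leaving R1C2 = 3.
Cage d needs product 40; hence R1C4 = 1.
4 is placed in column 4; hence R2C4 = 5.
Row 5 already has 4; hence R5C3 = 2.
The 3 cells of cage e must have product 24, so R5C5 = 3.
Cage a has product 60, so R1C3 = 5.
The 4 cells of cage h must have product 120; hence R2C1 = 3.
Row 2 now contains 5, so R2C3 = 4.
Row 2 now contains 4, which forces R2C5 = 2.
Cage f has product 40; hence R3C2 = 2.
The 4 cells of cage a must have product 60; hence R3C3 = 1.
Row 3 already has 1, which forces R3C5 = 5.
Cage f has product 40, which forces R4C2 = 4.
Column 5 now contains 5, so R4C5 = 1.
2 is placed in row 5, leaving R5C2 = 5.
The 4 cells of cage h must have product 120; hence R1C1 = 2.
Column 5 already has 2, leaving R1C5 = 4.
Row 3 now contains 5, leaving R3C1 = 4.
4 is placed in row 4, leaving R4C1 = 5.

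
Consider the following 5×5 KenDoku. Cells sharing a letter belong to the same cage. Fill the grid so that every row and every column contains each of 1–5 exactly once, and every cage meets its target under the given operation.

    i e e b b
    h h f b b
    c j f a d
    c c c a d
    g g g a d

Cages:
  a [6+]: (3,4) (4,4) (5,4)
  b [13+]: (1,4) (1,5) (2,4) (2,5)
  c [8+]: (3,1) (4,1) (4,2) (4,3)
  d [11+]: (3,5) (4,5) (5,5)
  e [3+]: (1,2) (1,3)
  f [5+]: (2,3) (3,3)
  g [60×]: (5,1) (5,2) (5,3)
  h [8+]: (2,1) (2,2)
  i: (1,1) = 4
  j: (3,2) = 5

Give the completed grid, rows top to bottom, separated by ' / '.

4 2 1 5 3 / 5 3 2 4 1 / 1 5 3 2 4 / 2 1 4 3 5 / 3 4 5 1 2

I is a freebie; hence (1,1) = 4.
J is a freebie, which forces (3,2) = 5.
Cage h needs two cells with sum 8; hence (2,1) = 5.
5 is placed in column 2, leaving (2,2) = 3.
Column 1 now contains 5, leaving (5,1) = 3.
3 is placed in column 2, so (5,2) = 4.
Row 5 already has 4; hence (5,3) = 5.
5 is placed in row 5; hence (5,5) = 2.
2 is placed in column 5, which forces (3,5) = 4.
Cage d needs sum 11; hence (4,5) = 5.
Row 5 now contains 2, which forces (5,4) = 1.
Cage b needs sum 13; hence (1,4) = 5.
Column 5 now contains 5; hence (1,5) = 3.
Column 4 now contains 1, so (2,4) = 4.
Column 5 already has 4, leaving (2,5) = 1.
Row 2 now contains 4; hence (2,3) = 2.
The two cells of cage f must have sum 5, leaving (3,3) = 3.
Row 3 already has 3; hence (3,4) = 2.
Column 3 already has 3, leaving (4,3) = 4.
Column 4 already has 2; hence (4,4) = 3.
Cage e's pair has sum 3, leaving (1,2) = 2.
Column 3 already has 2; hence (1,3) = 1.
2 is placed in row 3, so (3,1) = 1.
Cage c has sum 8, leaving (4,1) = 2.
Cage c has sum 8, which forces (4,2) = 1.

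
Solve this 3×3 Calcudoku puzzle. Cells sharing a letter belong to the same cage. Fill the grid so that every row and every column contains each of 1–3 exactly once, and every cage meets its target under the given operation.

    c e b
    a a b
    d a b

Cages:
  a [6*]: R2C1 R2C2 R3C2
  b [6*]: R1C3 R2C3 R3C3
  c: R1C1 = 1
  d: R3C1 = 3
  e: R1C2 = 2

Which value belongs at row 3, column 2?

C is a freebie; hence R1C1 = 1.
Cage e is a single given cell, so R1C2 = 2.
Row 1 now contains 2, so R1C3 = 3.
Cage d is a single given cell, so R3C1 = 3.
Row 3 already has 3, which forces R3C2 = 1.
Row 3 now contains 1, leaving R3C3 = 2.
Column 1 already has 3, so R2C1 = 2.
1 is placed in column 2; hence R2C2 = 3.
2 is placed in column 3, which forces R2C3 = 1.
The full grid is 1 2 3 / 2 3 1 / 3 1 2.

1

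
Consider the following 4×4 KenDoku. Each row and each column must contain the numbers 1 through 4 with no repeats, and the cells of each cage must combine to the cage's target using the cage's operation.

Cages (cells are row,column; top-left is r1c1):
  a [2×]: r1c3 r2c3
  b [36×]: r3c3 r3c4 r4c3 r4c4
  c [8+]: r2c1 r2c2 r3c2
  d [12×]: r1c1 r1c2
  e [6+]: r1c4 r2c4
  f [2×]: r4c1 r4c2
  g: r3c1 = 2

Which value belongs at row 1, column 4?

Cage g is a single given cell, leaving r3c1 = 2.
2 is placed in column 1, which forces r4c1 = 1.
1 is placed in row 4, so r4c2 = 2.
The only place for 1 in row 1 is r1c3.
Column 3 now contains 1; hence r2c3 = 2.
Row 2 now contains 2; hence r2c4 = 4.
Column 3 now contains 1; hence r3c3 = 3.
Cage b has product 36, leaving r3c4 = 1.
Cage b needs product 36, leaving r4c3 = 4.
The 4 cells of cage b must have product 36, leaving r4c4 = 3.
Column 4 already has 4, leaving r1c4 = 2.
Row 2 already has 4, so r2c1 = 3.
Cage c has sum 8, leaving r2c2 = 1.
Row 3 now contains 1; hence r3c2 = 4.
3 is placed in column 1, leaving r1c1 = 4.
Column 2 now contains 4, leaving r1c2 = 3.
Completed grid: 4 3 1 2 / 3 1 2 4 / 2 4 3 1 / 1 2 4 3.

2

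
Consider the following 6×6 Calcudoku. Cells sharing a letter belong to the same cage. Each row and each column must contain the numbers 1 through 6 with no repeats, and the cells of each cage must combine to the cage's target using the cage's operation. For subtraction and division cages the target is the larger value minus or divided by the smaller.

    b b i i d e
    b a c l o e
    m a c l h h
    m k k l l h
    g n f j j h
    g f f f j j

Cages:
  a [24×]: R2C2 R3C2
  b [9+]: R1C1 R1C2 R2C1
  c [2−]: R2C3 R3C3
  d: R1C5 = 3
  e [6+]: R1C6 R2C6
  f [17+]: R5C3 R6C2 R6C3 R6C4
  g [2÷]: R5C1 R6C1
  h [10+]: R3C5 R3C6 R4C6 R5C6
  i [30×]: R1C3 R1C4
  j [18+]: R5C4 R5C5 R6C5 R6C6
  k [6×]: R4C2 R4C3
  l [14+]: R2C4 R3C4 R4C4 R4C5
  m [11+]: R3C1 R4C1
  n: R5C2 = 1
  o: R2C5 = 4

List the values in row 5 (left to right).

D is a freebie; hence R1C5 = 3.
O is a freebie, leaving R2C5 = 4.
N is a freebie, leaving R5C2 = 1.
Row 2 already has 4, leaving R2C2 = 6.
Cage a's pair has product 24, leaving R3C2 = 4.
The only place for 2 in row 1 is R1C2.
Column 2 already has 2, leaving R4C2 = 3.
Cage k needs two cells with product 6, so R4C3 = 2.
Column 2 already has 3, leaving R6C2 = 5.
Row 1 needs a 1, and only R1C6 is open for it.
Cage e needs two cells with sum 6, so R2C6 = 5.
Cage h has sum 10, so R3C5 = 1.
Cage h has sum 10, so R4C6 = 4.
Cage j needs sum 18; hence R5C4 = 4.
Row 1 needs a 4, and only R1C1 is open for it.
The 3 cells of cage b must have sum 9, leaving R2C1 = 3.
Row 2 already has 3, which forces R2C3 = 1.
Row 2 already has 1, which forces R2C4 = 2.
Cage c needs two cells with difference 2, leaving R3C3 = 3.
Row 3 now contains 3; hence R3C6 = 2.
Cage l has sum 14, leaving R4C4 = 1.
Cage g needs two cells with quotient 2, leaving R5C1 = 2.
3 is placed in column 3, which forces R5C3 = 5.
Row 5 already has 5, leaving R5C5 = 6.
Column 6 now contains 2, so R5C6 = 3.
The two cells of cage g must have quotient 2, leaving R6C1 = 1.
1 is placed in column 4; hence R6C4 = 3.
Column 5 now contains 6; hence R6C5 = 2.
3 is placed in column 6, leaving R6C6 = 6.
Column 3 now contains 5, so R1C3 = 6.
Cage i's pair has product 30; hence R1C4 = 5.
Cage l needs sum 14; hence R3C4 = 6.
Column 5 now contains 6, leaving R4C5 = 5.
6 is placed in row 6, which forces R6C3 = 4.
Row 3 already has 6, so R3C1 = 5.
Row 4 already has 5, which forces R4C1 = 6.
Filled in: 4 2 6 5 3 1 / 3 6 1 2 4 5 / 5 4 3 6 1 2 / 6 3 2 1 5 4 / 2 1 5 4 6 3 / 1 5 4 3 2 6.

2 1 5 4 6 3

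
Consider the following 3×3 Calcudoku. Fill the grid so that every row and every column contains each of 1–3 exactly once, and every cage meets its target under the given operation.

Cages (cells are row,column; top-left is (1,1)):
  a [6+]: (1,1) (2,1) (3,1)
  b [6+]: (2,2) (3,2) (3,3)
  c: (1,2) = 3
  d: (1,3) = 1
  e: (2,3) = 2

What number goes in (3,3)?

Cage c is given, leaving (1,2) = 3.
Cage d is given, so (1,3) = 1.
Cage e is given, so (2,3) = 2.
2 is placed in column 3, which forces (3,3) = 3.
1 is placed in row 1, which forces (1,1) = 2.
Cage a needs sum 6, leaving (2,1) = 3.
Row 2 now contains 2; hence (2,2) = 1.
Cage a needs sum 6, so (3,1) = 1.
Cage b needs sum 6, which forces (3,2) = 2.
Completed grid: 2 3 1 / 3 1 2 / 1 2 3.

3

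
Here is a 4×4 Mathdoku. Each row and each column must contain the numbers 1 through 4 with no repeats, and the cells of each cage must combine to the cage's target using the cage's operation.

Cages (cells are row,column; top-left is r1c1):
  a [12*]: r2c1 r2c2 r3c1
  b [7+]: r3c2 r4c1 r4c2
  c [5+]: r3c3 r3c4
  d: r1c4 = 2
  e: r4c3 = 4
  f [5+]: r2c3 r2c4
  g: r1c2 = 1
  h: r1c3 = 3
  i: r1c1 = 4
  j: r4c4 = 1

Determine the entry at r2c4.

Cage i is given, leaving r1c1 = 4.
G is a freebie, leaving r1c2 = 1.
H is a freebie, leaving r1c3 = 3.
Cage d is given; hence r1c4 = 2.
Cage e is a single given cell, leaving r4c3 = 4.
Cage j is given, leaving r4c4 = 1.
The 3 cells of cage b must have sum 7, leaving r3c2 = 2.
Row 3 now contains 2, so r3c3 = 1.
Cage b needs sum 7; hence r4c1 = 2.
The 3 cells of cage b must have sum 7, which forces r4c2 = 3.
The 3 cells of cage a must have product 12, so r2c1 = 1.
Column 2 already has 2, which forces r2c2 = 4.
1 is placed in column 3, so r2c3 = 2.
Cage f's pair has sum 5, which forces r2c4 = 3.
Row 3 now contains 1, so r3c1 = 3.
Cage c needs two cells with sum 5; hence r3c4 = 4.
The full grid is 4 1 3 2 / 1 4 2 3 / 3 2 1 4 / 2 3 4 1.

3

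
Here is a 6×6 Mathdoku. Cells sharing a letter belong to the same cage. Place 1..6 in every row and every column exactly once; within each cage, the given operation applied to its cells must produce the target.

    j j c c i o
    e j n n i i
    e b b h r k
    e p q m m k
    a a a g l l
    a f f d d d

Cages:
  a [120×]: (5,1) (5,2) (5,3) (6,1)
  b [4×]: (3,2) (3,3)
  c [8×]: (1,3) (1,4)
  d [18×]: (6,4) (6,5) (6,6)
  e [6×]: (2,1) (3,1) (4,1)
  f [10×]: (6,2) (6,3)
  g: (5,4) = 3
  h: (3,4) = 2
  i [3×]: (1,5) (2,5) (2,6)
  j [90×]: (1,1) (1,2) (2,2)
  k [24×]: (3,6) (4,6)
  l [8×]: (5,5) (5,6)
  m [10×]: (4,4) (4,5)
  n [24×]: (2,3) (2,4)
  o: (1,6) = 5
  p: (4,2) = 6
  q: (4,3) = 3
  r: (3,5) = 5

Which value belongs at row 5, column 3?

Cage i has product 3; hence (1,5) = 1.
Cage o is given, which forces (1,6) = 5.
The 3 cells of cage i must have product 3, so (2,5) = 3.
The 3 cells of cage i must have product 3, which forces (2,6) = 1.
Cage h is a single given cell, which forces (3,4) = 2.
Cage r is given, which forces (3,5) = 5.
Cage p is a single given cell, leaving (4,2) = 6.
Q is a freebie; hence (4,3) = 3.
Column 4 now contains 2; hence (4,4) = 5.
5 is placed in column 5, which forces (4,5) = 2.
Row 4 now contains 6, so (4,6) = 4.
G is a freebie, leaving (5,4) = 3.
Column 5 now contains 2, leaving (5,5) = 4.
Column 6 now contains 4, so (5,6) = 2.
Column 5 now contains 3, leaving (6,5) = 6.
6 is placed in row 6; hence (6,6) = 3.
Cage j has product 90, leaving (1,1) = 6.
Column 2 already has 6, so (1,2) = 3.
Cage c's pair has product 8, which forces (1,3) = 2.
Column 4 now contains 2, which forces (1,4) = 4.
Row 2 now contains 1, so (2,1) = 2.
Column 2 already has 6, leaving (2,2) = 5.
Column 4 already has 4, so (2,4) = 6.
Cage e needs product 6, leaving (3,1) = 3.
Column 6 now contains 4, leaving (3,6) = 6.
Row 4 already has 2, which forces (4,1) = 1.
Column 1 now contains 1, so (5,1) = 5.
5 is placed in column 2; hence (5,2) = 1.
Row 5 now contains 1, so (5,3) = 6.
Cage a has product 120, which forces (6,1) = 4.
5 is placed in column 2, leaving (6,2) = 2.
Column 3 already has 2; hence (6,3) = 5.
6 is placed in row 6, leaving (6,4) = 1.
Row 2 now contains 6, which forces (2,3) = 4.
1 is placed in column 2, which forces (3,2) = 4.
The two cells of cage b must have product 4, which forces (3,3) = 1.
The full grid is 6 3 2 4 1 5 / 2 5 4 6 3 1 / 3 4 1 2 5 6 / 1 6 3 5 2 4 / 5 1 6 3 4 2 / 4 2 5 1 6 3.

6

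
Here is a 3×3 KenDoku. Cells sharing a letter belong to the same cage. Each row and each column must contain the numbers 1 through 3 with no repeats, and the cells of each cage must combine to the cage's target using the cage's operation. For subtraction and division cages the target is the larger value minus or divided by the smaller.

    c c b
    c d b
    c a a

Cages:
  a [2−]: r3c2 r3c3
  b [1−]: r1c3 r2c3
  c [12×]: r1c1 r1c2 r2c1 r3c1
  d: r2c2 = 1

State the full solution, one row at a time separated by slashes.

1 2 3 / 3 1 2 / 2 3 1

Cage c needs product 12, so r1c2 = 2.
D is a freebie, which forces r2c2 = 1.
1 is placed in column 2, which forces r3c2 = 3.
3 is placed in row 3, leaving r3c3 = 1.
Cage c needs product 12, which forces r1c1 = 1.
1 is placed in column 3; hence r1c3 = 3.
Cage c needs product 12, leaving r2c1 = 3.
Cage b needs two cells with difference 1, which forces r2c3 = 2.
Row 3 already has 1; hence r3c1 = 2.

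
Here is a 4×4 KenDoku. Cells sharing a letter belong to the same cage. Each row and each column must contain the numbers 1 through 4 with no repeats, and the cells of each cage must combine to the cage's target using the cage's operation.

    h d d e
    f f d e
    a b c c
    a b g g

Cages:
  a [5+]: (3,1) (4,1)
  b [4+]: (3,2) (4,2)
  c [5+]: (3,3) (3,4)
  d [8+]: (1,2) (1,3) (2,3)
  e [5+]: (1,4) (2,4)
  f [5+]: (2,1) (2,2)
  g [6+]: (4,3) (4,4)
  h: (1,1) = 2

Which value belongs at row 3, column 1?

Cage h is a single given cell, leaving (1,1) = 2.
In row 4, 3 can only go at (4,2), so (4,2) = 3.
3 is placed in column 2; hence (3,2) = 1.
Column 2 already has 1, which forces (1,2) = 4.
Column 2 already has 4, which forces (2,2) = 2.
Row 3 already has 1, so (3,1) = 4.
Cage a's pair has sum 5, leaving (4,1) = 1.
The two cells of cage e must have sum 5; hence (1,4) = 1.
1 is placed in column 1, so (2,1) = 3.
Row 2 already has 3, which forces (2,3) = 1.
Cage e needs two cells with sum 5, leaving (2,4) = 4.
4 is placed in column 4, which forces (4,4) = 2.
Row 1 now contains 1, which forces (1,3) = 3.
The two cells of cage c must have sum 5; hence (3,3) = 2.
Column 4 now contains 2, which forces (3,4) = 3.
2 is placed in row 4; hence (4,3) = 4.
Filled in: 2 4 3 1 / 3 2 1 4 / 4 1 2 3 / 1 3 4 2.

4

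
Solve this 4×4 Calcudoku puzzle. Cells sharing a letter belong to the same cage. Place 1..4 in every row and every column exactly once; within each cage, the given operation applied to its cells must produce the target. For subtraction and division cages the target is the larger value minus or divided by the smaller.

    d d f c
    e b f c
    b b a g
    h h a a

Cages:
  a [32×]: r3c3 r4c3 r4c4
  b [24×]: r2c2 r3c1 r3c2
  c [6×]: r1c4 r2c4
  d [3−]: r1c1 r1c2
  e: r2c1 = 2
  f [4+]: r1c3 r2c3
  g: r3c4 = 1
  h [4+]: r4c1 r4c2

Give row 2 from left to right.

Cage e is a single given cell, leaving r2c1 = 2.
Row 2 already has 2, which forces r2c4 = 3.
Cage a needs product 32, so r3c3 = 4.
Cage g is a single given cell, which forces r3c4 = 1.
The 3 cells of cage a must have product 32, which forces r4c3 = 2.
The 3 cells of cage a must have product 32, leaving r4c4 = 4.
Cage f's pair has sum 4; hence r1c3 = 3.
Column 4 already has 3, which forces r1c4 = 2.
Row 2 now contains 3; hence r2c2 = 4.
Row 2 now contains 3, which forces r2c3 = 1.
4 is placed in row 3, which forces r3c1 = 3.
Cage b has product 24; hence r3c2 = 2.
Column 1 already has 3; hence r4c1 = 1.
Row 4 now contains 1, so r4c2 = 3.
Column 1 now contains 1, leaving r1c1 = 4.
4 is placed in column 2, leaving r1c2 = 1.
Completed grid: 4 1 3 2 / 2 4 1 3 / 3 2 4 1 / 1 3 2 4.

2 4 1 3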